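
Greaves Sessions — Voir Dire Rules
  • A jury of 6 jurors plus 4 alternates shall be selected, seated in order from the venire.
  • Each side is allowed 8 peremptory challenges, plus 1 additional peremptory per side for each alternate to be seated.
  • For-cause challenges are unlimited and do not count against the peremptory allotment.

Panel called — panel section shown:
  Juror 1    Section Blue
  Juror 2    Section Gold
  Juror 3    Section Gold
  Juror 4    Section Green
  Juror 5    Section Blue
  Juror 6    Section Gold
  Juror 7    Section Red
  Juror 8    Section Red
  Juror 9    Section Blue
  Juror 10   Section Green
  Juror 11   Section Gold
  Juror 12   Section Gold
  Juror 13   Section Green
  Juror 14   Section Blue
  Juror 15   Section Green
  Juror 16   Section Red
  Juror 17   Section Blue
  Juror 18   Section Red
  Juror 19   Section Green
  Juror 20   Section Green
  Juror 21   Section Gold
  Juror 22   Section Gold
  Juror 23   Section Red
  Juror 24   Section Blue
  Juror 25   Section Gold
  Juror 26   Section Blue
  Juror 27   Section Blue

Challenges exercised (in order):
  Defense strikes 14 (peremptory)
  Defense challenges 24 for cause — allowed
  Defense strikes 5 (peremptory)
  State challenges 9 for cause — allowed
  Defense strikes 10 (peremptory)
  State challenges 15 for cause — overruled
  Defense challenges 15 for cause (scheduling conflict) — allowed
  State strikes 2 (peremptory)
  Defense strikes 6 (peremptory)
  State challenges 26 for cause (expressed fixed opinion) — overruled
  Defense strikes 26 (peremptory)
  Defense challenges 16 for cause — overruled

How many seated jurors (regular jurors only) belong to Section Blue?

Removed: #2, #5, #6, #9, #10, #14, #15, #24, #26.
Seated jurors 1–6: #1, #3, #4, #7, #8, #11 (alternates #12, #13, #16, #17 not counted).
Of those, in Section Blue: #1 → 1.

1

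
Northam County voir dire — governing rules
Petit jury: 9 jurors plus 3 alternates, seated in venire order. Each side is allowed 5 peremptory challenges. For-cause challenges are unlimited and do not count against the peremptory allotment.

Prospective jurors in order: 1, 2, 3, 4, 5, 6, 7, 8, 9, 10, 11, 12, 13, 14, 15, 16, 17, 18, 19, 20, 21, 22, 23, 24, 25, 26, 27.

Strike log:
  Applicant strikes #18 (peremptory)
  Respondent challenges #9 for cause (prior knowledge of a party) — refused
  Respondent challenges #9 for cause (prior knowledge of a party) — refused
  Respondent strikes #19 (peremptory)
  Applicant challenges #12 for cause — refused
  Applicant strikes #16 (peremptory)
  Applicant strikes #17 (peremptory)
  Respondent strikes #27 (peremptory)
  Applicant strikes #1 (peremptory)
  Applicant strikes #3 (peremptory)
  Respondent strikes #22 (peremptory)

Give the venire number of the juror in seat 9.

Removed: #1, #3, #16, #17, #18, #19, #22, #27. (#9, #12 stay — for-cause denied.)
Filling seats in venire order through position 9: #2, #4, #5, #6, #7, #8, #9, #10, #11.
So seat 9 is #11.

11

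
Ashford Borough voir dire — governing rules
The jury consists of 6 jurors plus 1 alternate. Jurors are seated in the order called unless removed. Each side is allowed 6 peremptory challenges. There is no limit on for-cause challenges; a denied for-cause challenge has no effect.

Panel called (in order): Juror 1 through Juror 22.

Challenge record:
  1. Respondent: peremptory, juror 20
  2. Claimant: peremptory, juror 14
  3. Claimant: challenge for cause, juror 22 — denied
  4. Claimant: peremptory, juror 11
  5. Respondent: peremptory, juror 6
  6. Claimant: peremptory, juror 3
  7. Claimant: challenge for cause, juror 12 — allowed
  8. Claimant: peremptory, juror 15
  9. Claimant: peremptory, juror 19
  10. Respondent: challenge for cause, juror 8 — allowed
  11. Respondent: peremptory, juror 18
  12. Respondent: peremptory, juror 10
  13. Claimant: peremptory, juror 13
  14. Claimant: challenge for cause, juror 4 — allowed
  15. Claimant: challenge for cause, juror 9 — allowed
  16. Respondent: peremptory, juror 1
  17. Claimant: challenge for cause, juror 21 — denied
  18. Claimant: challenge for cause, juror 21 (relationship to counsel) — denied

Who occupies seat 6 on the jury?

Removed: #1, #3, #4, #6, #8, #9, #10, #11, #12, #13, #14, #15, #18, #19, #20. (#21, #22 stay — for-cause denied.)
Seating in order: seats 1–6 → #2, #5, #7, #16, #17, #21; alternates → #22.
So seat 6 is #21.

21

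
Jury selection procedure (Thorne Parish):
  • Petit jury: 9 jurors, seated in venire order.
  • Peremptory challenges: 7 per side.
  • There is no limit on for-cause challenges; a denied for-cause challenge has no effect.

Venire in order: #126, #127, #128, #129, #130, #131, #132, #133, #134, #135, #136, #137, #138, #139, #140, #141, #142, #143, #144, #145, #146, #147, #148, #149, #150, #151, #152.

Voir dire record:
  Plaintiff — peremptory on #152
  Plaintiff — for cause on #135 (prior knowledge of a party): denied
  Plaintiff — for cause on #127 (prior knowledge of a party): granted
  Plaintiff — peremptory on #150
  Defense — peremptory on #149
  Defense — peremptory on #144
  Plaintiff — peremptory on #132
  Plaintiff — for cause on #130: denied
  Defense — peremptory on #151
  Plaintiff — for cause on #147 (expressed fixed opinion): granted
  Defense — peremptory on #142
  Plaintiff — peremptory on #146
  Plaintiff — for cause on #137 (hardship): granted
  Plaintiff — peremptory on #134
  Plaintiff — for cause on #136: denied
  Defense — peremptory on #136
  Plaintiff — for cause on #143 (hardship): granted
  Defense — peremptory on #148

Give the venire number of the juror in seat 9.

139

Removed: #127, #132, #134, #136, #137, #142, #143, #144, #146, #147, #148, #149, #150, #151, #152. (#130, #135 stay — for-cause denied.)
Seating in order: seats 1–9 → #126, #128, #129, #130, #131, #133, #135, #138, #139.
So seat 9 is #139.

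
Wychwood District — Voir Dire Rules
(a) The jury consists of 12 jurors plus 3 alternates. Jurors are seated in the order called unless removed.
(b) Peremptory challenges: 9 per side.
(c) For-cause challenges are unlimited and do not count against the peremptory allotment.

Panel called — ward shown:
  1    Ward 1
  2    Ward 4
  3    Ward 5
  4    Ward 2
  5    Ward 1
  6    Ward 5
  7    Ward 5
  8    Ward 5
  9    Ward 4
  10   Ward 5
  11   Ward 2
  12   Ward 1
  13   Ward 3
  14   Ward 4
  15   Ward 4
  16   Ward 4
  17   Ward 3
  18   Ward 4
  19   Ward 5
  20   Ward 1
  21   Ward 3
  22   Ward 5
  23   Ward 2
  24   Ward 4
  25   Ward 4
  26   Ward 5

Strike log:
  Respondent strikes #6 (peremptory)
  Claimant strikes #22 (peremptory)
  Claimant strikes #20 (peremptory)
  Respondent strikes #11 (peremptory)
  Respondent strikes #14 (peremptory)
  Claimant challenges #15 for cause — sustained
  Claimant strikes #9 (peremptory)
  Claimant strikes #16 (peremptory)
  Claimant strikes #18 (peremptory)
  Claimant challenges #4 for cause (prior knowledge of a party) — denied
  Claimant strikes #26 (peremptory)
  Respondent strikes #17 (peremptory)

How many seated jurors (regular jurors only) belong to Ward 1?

3

Removed: #6, #9, #11, #14, #15, #16, #17, #18, #20, #22, #26.
Seated jurors 1–12: #1, #2, #3, #4, #5, #7, #8, #10, #12, #13, #19, #21 (alternates #23, #24, #25 not counted).
Of those, in Ward 1: #1, #5, #12 → 3.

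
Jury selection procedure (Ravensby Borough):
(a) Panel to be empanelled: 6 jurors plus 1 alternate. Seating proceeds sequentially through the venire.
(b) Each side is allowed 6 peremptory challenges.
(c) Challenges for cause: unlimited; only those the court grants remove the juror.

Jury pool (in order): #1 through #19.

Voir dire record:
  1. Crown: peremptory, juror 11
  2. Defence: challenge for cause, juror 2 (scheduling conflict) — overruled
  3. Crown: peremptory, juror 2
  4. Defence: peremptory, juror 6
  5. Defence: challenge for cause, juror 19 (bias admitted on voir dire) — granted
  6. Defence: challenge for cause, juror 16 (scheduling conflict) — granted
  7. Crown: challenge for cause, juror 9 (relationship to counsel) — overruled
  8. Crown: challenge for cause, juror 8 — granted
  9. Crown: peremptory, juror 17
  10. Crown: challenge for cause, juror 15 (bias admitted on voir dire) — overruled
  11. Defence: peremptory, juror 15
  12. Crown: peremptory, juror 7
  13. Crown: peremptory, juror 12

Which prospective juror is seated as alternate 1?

13

Removed: #2, #6, #7, #8, #11, #12, #15, #16, #17, #19. (#9 stays — for-cause denied.)
Filling seats in venire order through position 7: #1, #3, #4, #5, #9, #10, #13.
So alternate 1 is #13.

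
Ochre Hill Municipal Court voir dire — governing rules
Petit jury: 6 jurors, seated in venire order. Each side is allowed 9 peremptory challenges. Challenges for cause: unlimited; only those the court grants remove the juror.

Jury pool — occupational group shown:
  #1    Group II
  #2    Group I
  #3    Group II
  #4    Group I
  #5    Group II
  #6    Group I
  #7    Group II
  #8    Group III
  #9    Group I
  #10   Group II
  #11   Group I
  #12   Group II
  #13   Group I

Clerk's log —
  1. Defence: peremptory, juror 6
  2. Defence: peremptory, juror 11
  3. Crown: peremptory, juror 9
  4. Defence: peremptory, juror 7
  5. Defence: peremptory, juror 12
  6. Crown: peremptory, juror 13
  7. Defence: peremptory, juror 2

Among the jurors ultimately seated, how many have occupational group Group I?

1

Removed: #2, #6, #7, #9, #11, #12, #13.
Seated jurors 1–6: #1, #3, #4, #5, #8, #10.
Of those, in Group I: #4 → 1.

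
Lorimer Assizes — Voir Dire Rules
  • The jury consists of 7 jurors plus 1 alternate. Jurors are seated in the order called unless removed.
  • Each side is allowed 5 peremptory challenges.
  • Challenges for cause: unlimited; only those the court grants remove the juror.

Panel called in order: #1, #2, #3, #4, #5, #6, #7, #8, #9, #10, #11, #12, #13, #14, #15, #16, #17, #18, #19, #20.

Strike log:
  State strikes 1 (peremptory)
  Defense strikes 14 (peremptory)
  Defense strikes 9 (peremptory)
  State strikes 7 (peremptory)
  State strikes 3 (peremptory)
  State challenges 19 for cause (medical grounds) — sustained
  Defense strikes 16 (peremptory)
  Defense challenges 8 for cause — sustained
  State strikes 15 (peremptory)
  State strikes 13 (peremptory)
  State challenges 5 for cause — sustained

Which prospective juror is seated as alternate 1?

18

Removed: #1, #3, #5, #7, #8, #9, #13, #14, #15, #16, #19.
Seating in order: seats 1–7 → #2, #4, #6, #10, #11, #12, #17; alternates → #18.
So alternate 1 is #18.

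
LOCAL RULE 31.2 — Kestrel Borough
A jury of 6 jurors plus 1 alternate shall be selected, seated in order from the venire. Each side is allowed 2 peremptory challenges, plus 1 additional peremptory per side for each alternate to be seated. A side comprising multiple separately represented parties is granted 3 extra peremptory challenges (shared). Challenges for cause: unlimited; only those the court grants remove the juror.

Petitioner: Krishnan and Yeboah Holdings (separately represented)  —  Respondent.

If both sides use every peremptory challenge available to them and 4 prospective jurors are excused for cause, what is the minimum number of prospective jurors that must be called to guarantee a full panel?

Seats to fill: 6 + 1 alternates = 7.
Peremptories — Petitioner: 2 + 1×1 + 3 = 6; Respondent: 2 + 1×1 = 3; total 9.
For-cause removals: 4.
Minimum venire: 7 + 9 + 4 = 20.

20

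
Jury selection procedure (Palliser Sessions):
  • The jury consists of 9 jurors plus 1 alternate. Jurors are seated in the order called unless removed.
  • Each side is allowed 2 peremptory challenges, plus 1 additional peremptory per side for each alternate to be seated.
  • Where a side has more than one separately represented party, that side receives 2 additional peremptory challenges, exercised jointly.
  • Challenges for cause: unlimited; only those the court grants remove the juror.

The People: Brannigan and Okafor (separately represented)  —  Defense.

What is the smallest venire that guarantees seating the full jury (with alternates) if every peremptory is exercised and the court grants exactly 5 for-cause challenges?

23

Seats to fill: 9 + 1 alternates = 10.
Peremptories — The People: 2 + 1×1 + 2 = 5; Defense: 2 + 1×1 = 3; total 8.
For-cause removals: 5.
Minimum venire: 10 + 8 + 5 = 23.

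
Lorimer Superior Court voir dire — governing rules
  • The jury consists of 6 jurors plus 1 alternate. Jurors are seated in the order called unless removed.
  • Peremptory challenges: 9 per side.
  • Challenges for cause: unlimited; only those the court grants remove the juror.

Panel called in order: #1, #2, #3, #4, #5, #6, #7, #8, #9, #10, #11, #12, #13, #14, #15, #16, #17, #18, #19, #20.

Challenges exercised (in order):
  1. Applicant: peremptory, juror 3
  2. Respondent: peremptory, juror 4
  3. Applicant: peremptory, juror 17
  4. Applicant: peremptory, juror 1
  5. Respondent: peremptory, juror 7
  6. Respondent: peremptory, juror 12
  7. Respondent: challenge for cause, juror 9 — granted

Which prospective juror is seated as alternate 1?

Removed: #1, #3, #4, #7, #9, #12, #17.
Seating in order: seats 1–6 → #2, #5, #6, #8, #10, #11; alternates → #13.
So alternate 1 is #13.

13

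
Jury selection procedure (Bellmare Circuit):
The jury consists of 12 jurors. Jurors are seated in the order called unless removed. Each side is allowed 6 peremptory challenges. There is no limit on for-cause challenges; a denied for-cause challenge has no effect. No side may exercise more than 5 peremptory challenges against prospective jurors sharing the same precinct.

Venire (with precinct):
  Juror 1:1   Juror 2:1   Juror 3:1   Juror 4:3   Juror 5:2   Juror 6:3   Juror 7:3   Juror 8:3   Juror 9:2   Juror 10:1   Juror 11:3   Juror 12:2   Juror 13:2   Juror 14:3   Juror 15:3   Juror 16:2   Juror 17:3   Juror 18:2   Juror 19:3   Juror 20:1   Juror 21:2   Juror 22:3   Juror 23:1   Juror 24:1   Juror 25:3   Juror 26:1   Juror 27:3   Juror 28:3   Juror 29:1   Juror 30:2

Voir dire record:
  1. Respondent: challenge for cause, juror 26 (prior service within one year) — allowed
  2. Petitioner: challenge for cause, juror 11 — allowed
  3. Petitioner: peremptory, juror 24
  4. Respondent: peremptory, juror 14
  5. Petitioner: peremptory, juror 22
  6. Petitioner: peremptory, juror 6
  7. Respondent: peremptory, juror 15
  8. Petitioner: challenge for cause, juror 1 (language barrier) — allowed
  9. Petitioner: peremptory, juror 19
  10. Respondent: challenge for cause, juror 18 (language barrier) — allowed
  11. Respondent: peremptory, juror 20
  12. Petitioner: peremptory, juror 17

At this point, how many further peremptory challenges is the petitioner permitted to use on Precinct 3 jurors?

Petitioner peremptories so far: #24, #22, #6, #19, #17 — 5 of 6 used, 1 left overall.
Against Precinct 3: #22, #6, #19, #17 — 4 used; per-precinct cap 5 leaves 1.
Binding limit: min(1, 1) = 1.

1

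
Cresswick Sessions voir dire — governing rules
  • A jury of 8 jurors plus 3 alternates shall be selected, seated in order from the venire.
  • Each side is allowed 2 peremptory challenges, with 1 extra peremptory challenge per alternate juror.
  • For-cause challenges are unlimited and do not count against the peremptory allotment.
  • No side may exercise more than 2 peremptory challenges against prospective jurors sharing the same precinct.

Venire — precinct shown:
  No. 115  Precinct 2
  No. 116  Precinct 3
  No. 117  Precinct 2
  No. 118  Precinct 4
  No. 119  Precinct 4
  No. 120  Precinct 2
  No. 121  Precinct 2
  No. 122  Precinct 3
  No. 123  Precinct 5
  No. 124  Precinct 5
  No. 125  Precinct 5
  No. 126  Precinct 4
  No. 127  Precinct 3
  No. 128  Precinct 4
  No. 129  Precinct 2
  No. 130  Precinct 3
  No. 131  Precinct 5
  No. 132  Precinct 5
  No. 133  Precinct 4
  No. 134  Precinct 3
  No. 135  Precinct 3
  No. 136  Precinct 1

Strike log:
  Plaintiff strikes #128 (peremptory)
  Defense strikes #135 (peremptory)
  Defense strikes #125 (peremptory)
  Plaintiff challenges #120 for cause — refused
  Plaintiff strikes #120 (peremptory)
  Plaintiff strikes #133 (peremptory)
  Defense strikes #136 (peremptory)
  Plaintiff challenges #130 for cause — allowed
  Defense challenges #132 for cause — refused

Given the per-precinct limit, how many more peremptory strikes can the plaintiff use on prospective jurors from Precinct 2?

Plaintiff peremptories so far: #128, #120, #133 — 3 of 5 used, 2 left overall.
Against Precinct 2: #120 — 1 used; per-precinct cap 2 leaves 1.
Binding limit: min(2, 1) = 1.

1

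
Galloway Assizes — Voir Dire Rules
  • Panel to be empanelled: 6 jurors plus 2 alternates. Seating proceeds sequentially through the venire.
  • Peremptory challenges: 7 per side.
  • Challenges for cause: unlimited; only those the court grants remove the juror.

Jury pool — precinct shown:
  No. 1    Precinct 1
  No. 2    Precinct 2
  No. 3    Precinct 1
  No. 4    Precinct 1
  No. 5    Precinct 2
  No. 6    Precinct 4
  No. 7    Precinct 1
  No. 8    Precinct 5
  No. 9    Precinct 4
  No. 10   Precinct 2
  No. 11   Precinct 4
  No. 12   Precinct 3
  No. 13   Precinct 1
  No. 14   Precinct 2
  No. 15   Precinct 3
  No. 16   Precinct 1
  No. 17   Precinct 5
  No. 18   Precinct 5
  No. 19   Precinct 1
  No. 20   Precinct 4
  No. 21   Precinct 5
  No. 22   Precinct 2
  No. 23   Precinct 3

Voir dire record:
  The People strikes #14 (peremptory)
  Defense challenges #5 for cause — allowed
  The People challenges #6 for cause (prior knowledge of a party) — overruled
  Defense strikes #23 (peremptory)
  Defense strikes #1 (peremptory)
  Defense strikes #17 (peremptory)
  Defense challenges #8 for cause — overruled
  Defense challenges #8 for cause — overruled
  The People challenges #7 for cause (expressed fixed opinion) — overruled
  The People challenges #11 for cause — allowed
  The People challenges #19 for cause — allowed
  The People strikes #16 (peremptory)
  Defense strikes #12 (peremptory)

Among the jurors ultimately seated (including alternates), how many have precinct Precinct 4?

Removed: #1, #5, #11, #12, #14, #16, #17, #19, #23.
Seated (8 incl. alternates): #2, #3, #4, #6, #7, #8, #9, #10.
Of those, in Precinct 4: #6, #9 → 2.

2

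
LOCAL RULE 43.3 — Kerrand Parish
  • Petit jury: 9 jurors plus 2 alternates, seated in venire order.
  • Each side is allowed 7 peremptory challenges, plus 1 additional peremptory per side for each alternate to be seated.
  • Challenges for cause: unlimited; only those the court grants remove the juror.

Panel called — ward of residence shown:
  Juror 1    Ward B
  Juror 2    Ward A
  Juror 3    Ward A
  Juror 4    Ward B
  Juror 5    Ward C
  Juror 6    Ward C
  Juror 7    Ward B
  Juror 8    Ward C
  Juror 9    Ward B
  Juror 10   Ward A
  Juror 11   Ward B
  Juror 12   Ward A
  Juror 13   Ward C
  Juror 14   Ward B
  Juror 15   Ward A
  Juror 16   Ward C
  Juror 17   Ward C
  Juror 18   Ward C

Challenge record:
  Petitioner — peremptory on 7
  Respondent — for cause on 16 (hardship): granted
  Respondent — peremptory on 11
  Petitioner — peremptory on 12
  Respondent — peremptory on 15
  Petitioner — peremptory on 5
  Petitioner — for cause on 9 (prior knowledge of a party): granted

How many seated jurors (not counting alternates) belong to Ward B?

Removed: #5, #7, #9, #11, #12, #15, #16.
Seated jurors 1–9: #1, #2, #3, #4, #6, #8, #10, #13, #14 (alternates #17, #18 not counted).
Of those, in Ward B: #1, #4, #14 → 3.

3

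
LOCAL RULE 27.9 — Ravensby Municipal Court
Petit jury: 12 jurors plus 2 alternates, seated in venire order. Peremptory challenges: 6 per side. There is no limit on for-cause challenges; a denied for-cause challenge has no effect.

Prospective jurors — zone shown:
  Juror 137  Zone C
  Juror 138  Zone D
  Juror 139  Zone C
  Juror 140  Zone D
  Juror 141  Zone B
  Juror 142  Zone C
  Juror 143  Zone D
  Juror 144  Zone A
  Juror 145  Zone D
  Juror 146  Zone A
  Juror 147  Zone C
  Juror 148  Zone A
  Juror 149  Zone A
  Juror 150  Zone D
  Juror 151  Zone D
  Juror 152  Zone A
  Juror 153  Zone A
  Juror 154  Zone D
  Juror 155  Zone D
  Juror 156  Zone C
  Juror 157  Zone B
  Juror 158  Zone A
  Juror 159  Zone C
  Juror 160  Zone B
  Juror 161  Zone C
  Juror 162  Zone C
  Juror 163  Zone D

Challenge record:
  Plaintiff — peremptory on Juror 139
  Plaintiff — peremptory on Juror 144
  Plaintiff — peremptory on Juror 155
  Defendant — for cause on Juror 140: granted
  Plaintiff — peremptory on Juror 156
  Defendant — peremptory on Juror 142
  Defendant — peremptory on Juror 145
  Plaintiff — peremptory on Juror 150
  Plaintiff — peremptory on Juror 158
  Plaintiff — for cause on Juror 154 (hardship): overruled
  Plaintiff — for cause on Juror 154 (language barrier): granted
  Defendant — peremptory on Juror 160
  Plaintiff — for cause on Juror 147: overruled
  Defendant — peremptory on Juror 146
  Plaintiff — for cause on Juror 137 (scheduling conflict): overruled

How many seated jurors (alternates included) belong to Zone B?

Removed: #139, #140, #142, #144, #145, #146, #150, #154, #155, #156, #158, #160.
Seated (14 incl. alternates): #137, #138, #141, #143, #147, #148, #149, #151, #152, #153, #157, #159, #161, #162.
Of those, in Zone B: #141, #157 → 2.

2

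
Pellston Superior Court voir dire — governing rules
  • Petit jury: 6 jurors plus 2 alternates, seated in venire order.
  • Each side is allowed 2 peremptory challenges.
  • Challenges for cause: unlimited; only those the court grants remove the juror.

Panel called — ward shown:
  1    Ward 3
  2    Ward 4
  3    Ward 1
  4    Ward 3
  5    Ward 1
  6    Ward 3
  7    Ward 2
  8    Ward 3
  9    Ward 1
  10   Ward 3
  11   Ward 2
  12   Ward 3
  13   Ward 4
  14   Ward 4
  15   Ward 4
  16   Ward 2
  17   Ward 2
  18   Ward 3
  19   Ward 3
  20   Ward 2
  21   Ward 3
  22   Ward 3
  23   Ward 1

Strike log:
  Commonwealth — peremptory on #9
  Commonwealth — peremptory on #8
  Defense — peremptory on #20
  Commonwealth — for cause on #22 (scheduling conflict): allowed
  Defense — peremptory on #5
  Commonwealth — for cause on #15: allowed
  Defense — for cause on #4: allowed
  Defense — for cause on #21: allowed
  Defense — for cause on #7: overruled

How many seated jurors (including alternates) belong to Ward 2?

2

Removed: #4, #5, #8, #9, #15, #20, #21, #22.
Seated (8 incl. alternates): #1, #2, #3, #6, #7, #10, #11, #12.
Of those, in Ward 2: #7, #11 → 2.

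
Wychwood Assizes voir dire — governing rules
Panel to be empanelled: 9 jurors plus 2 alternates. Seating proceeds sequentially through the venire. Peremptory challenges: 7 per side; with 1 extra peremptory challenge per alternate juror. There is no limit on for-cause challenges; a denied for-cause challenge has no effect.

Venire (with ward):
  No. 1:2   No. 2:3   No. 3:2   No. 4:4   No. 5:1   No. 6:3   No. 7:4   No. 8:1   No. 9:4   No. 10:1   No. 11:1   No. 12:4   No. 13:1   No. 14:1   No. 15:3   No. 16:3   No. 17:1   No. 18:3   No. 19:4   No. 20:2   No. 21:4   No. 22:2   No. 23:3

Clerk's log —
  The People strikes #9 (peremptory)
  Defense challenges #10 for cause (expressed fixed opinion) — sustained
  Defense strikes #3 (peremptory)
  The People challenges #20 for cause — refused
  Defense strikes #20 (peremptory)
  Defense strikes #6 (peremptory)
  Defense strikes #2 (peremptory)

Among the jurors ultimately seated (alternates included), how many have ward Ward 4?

3

Removed: #2, #3, #6, #9, #10, #20.
Seated (11 incl. alternates): #1, #4, #5, #7, #8, #11, #12, #13, #14, #15, #16.
Of those, in Ward 4: #4, #7, #12 → 3.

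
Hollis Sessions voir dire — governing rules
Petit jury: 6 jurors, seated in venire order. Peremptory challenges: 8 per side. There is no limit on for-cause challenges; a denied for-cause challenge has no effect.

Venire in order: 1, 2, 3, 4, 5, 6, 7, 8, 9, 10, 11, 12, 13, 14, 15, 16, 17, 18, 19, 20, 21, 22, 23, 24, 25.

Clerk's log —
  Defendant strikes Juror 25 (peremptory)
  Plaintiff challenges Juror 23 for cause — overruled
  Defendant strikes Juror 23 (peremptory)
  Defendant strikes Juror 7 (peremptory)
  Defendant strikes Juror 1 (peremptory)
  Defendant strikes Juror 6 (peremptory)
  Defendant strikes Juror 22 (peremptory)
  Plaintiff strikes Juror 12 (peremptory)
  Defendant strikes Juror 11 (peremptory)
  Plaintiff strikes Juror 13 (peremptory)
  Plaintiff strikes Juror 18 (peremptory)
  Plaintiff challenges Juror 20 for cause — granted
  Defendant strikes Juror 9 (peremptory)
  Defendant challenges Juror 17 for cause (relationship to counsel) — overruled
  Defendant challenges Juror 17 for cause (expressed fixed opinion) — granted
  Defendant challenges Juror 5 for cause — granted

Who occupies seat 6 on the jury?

Removed: #1, #5, #6, #7, #9, #11, #12, #13, #17, #18, #20, #22, #23, #25.
Seating in order: seats 1–6 → #2, #3, #4, #8, #10, #14.
So seat 6 is #14.

14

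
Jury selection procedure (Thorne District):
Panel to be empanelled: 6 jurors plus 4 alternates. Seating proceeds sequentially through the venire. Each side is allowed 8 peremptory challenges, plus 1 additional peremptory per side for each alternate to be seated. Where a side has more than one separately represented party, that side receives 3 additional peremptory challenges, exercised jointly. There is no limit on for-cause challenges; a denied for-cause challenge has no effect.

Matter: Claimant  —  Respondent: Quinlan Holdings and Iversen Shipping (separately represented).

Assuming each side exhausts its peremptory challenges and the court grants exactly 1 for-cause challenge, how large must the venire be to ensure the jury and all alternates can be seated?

38

Seats to fill: 6 + 4 alternates = 10.
Peremptories — Claimant: 8 + 1×4 = 12; Respondent: 8 + 1×4 + 3 = 15; total 27.
For-cause removals: 1.
Minimum venire: 10 + 27 + 1 = 38.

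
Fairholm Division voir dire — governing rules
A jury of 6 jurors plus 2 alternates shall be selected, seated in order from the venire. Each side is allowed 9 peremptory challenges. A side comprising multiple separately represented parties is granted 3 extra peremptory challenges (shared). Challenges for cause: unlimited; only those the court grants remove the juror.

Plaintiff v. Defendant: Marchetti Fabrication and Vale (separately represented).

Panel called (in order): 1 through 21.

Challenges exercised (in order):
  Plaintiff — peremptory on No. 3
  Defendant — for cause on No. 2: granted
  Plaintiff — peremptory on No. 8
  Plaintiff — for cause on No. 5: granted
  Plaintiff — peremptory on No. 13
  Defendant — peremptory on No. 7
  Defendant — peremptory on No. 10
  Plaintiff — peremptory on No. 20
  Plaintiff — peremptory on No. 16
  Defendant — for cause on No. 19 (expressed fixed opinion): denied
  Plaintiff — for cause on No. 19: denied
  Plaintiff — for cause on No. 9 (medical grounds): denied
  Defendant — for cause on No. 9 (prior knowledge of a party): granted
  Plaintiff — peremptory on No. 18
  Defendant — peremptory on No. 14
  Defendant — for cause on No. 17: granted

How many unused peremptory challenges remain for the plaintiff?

Plaintiff allotment: 9.
Plaintiff peremptories used: #3, #8, #13, #20, #16, #18 — 6 (for-cause on #5, #19, #9 don't count).
Remaining: 9 − 6 = 3.

3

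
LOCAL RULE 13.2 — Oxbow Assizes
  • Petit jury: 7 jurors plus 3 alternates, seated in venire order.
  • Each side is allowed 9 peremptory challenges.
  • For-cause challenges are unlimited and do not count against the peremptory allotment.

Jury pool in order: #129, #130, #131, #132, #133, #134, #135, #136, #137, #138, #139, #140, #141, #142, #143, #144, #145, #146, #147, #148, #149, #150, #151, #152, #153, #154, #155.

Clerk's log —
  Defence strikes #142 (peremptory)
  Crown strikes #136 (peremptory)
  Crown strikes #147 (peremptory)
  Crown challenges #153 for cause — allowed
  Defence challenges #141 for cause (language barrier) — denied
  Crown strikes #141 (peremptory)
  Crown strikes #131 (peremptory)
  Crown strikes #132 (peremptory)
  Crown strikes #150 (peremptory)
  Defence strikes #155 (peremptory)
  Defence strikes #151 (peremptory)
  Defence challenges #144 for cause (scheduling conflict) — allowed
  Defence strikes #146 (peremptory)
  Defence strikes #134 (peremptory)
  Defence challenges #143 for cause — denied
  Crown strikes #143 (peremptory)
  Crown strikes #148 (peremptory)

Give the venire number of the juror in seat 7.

Removed: #131, #132, #134, #136, #141, #142, #143, #144, #146, #147, #148, #150, #151, #153, #155.
Seating in order: seats 1–7 → #129, #130, #133, #135, #137, #138, #139; alternates → #140, #145, #149.
So seat 7 is #139.

139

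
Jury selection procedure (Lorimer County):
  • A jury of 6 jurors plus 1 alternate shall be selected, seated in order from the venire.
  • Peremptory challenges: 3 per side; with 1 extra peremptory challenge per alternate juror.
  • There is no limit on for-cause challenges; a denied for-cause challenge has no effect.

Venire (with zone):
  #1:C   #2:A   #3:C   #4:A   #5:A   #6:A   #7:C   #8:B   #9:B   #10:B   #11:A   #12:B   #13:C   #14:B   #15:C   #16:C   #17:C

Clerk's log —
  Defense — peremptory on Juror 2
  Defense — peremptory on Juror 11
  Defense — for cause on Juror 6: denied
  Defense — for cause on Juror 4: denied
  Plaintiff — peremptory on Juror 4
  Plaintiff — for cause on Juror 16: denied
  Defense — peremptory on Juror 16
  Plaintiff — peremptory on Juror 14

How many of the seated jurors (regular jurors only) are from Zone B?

Removed: #2, #4, #11, #14, #16.
Seated jurors 1–6: #1, #3, #5, #6, #7, #8 (alternates #9 not counted).
Of those, in Zone B: #8 → 1.

1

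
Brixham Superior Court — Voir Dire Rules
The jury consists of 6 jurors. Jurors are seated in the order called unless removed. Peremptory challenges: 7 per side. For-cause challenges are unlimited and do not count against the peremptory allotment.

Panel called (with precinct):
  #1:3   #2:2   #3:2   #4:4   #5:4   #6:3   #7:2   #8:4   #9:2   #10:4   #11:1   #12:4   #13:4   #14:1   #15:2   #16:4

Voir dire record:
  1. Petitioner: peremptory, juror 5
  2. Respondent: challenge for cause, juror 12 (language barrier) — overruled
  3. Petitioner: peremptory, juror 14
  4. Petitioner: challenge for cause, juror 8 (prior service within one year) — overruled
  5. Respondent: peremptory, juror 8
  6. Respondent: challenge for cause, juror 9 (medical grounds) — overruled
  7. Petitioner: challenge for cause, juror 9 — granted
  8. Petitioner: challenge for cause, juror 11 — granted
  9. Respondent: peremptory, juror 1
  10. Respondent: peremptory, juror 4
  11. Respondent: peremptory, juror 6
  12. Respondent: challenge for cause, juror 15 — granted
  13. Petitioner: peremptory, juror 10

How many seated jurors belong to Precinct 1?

Removed: #1, #4, #5, #6, #8, #9, #10, #11, #14, #15.
Seated jurors 1–6: #2, #3, #7, #12, #13, #16.
None of those are in Precinct 1 → 0.

0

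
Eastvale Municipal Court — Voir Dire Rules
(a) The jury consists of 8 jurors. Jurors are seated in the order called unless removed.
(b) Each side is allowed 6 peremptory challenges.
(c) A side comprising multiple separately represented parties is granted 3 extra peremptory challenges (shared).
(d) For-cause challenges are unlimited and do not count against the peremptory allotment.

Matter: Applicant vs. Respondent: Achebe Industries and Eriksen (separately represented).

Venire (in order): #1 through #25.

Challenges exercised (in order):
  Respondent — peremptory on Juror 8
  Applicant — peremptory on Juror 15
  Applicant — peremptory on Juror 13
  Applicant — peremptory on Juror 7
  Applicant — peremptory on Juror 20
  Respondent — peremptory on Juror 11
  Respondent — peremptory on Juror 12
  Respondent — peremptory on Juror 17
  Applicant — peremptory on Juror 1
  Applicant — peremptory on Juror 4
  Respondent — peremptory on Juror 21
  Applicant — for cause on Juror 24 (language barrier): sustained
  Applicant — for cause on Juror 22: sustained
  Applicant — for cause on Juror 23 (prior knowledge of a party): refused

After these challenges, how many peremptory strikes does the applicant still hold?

Applicant allotment: 6.
Applicant peremptories used: #15, #13, #7, #20, #1, #4 — 6 (for-cause on #24, #22, #23 don't count).
Remaining: 6 − 6 = 0.

0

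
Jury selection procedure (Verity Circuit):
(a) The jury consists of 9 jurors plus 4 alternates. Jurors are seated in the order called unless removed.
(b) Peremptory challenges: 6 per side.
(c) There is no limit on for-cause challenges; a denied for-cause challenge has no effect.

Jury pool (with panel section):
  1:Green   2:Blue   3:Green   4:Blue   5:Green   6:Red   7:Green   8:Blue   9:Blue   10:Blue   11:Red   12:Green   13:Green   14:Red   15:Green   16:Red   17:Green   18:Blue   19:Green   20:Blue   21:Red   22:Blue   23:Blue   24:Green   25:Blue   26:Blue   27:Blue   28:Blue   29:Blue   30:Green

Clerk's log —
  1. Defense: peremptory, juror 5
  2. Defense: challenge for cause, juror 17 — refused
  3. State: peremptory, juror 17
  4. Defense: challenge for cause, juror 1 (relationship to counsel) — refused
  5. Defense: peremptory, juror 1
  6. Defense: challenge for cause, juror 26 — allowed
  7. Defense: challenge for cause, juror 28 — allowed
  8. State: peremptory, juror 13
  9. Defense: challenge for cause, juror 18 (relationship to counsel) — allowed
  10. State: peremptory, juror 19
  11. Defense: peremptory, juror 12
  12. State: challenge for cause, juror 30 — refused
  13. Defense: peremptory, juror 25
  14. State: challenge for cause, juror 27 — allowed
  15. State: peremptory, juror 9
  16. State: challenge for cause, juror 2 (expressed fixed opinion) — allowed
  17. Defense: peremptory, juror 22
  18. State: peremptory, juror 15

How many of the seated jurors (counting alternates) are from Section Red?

Removed: #1, #2, #5, #9, #12, #13, #15, #17, #18, #19, #22, #25, #26, #27, #28.
Seated (13 incl. alternates): #3, #4, #6, #7, #8, #10, #11, #14, #16, #20, #21, #23, #24.
Of those, in Section Red: #6, #11, #14, #16, #21 → 5.

5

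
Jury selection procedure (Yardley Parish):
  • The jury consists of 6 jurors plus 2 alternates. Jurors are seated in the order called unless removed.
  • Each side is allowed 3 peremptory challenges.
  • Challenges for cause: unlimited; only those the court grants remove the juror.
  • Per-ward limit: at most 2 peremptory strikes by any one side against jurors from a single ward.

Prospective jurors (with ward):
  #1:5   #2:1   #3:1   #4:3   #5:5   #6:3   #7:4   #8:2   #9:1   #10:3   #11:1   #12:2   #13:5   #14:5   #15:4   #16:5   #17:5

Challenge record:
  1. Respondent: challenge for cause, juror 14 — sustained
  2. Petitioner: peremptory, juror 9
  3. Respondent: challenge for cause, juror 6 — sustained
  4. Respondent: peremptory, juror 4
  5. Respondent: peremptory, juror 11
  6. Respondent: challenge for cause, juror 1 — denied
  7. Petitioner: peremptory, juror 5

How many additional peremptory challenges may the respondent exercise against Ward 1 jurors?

1

Respondent peremptories so far: #4, #11 — 2 of 3 used, 1 left overall.
Against Ward 1: #11 — 1 used; per-ward cap 2 leaves 1.
Binding limit: min(1, 1) = 1.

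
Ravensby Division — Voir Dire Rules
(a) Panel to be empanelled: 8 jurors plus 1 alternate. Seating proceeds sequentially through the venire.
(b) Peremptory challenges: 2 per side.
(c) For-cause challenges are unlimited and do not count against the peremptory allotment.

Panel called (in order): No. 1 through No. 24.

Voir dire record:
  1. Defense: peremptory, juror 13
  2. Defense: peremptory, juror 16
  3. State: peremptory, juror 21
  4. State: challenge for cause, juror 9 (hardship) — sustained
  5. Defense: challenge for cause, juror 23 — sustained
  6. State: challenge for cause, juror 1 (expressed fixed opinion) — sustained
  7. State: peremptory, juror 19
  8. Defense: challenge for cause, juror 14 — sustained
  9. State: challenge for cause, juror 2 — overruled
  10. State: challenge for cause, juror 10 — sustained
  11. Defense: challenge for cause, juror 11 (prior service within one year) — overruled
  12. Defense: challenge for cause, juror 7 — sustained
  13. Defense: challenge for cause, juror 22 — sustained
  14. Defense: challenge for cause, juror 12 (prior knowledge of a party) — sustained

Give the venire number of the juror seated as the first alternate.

Removed: #1, #7, #9, #10, #12, #13, #14, #16, #19, #21, #22, #23. (#2, #11 stay — for-cause denied.)
Seating in order: seats 1–8 → #2, #3, #4, #5, #6, #8, #11, #15; alternates → #17.
So alternate 1 is #17.

17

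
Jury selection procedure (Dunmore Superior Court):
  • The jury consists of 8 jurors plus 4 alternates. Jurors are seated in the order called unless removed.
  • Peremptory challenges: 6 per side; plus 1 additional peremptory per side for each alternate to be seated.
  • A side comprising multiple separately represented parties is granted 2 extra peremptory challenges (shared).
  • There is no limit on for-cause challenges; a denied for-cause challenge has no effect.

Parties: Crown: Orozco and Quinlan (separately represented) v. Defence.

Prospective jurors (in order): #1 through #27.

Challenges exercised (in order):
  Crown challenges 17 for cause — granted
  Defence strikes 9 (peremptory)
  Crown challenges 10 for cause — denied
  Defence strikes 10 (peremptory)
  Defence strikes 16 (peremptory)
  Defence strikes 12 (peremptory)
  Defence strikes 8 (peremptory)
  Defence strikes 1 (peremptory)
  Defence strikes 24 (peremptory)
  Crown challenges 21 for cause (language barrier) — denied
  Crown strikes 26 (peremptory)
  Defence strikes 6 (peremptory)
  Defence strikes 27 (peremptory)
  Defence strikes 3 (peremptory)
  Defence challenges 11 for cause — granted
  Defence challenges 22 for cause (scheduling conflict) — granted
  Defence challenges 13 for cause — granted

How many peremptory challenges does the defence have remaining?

0

Defence allotment: 6 base + 1 × 4 alternates = 10.
Defence peremptories used: #9, #10, #16, #12, #8, #1, #24, #6, #27, #3 — 10 (for-cause on #11, #22, #13 don't count).
Remaining: 10 − 10 = 0.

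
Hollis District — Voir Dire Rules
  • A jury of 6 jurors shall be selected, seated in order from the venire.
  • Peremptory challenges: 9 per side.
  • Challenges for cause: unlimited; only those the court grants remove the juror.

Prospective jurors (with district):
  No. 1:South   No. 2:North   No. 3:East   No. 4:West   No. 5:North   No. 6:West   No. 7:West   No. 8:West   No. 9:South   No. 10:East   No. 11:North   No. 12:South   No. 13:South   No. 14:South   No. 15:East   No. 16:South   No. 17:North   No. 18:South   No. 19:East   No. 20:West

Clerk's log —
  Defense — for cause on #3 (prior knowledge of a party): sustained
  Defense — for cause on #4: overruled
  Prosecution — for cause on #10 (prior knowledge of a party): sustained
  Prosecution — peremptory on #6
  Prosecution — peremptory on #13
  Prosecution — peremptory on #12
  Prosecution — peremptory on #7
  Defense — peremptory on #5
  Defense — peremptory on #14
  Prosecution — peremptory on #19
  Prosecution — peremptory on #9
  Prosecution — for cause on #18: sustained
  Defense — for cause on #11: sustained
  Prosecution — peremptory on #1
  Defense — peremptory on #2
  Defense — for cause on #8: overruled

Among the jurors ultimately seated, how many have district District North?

1

Removed: #1, #2, #3, #5, #6, #7, #9, #10, #11, #12, #13, #14, #18, #19.
Seated jurors 1–6: #4, #8, #15, #16, #17, #20.
Of those, in District North: #17 → 1.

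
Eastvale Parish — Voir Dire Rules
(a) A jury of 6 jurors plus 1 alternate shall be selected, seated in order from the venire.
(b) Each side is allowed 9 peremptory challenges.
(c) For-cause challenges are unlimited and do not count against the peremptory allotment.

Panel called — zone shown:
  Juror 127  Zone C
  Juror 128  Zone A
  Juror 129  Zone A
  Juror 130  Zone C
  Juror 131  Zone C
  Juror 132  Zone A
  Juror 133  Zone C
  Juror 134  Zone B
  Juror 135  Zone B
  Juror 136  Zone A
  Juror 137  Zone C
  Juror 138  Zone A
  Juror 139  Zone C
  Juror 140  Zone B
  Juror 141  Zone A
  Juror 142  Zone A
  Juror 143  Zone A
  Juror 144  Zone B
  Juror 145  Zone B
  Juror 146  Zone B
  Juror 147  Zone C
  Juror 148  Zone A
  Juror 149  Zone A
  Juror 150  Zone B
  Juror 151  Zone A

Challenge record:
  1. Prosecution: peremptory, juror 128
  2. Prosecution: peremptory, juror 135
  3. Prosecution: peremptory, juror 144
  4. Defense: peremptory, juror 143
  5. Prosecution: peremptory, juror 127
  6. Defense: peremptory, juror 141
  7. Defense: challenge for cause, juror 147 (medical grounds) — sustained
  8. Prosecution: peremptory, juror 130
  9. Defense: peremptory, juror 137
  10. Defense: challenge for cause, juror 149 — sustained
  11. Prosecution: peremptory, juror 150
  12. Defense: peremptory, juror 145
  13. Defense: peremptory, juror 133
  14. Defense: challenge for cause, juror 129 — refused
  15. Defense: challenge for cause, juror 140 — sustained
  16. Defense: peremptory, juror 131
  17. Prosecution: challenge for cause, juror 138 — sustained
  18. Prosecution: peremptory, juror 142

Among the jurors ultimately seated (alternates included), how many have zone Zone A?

4

Removed: #127, #128, #130, #131, #133, #135, #137, #138, #140, #141, #142, #143, #144, #145, #147, #149, #150.
Seated (7 incl. alternates): #129, #132, #134, #136, #139, #146, #148.
Of those, in Zone A: #129, #132, #136, #148 → 4.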